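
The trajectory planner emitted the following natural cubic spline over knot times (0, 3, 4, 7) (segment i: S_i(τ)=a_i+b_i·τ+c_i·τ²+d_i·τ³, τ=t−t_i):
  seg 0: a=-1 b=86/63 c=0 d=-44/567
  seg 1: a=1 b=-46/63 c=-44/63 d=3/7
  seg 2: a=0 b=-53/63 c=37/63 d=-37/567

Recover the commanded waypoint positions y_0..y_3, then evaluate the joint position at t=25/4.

y_0 = S_0(0) = a_0 = -1
y_1 = S_1(0) = a_1 = 1
y_2 = S_2(0) = a_2 = 0
y_3 = S_2(3) = 1
t_q=25/4 is in segment 2 (τ=9/4); S_2(τ)=151/448

y_0=-1 y_1=1 y_2=0 y_3=1
S(25/4) = 151/448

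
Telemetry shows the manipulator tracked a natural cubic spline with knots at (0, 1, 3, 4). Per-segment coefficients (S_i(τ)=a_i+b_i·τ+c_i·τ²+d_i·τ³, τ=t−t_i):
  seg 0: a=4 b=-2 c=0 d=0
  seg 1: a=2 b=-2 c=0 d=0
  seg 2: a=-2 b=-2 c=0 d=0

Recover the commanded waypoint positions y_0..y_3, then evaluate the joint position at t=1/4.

y_0 = S_0(0) = a_0 = 4
y_1 = S_1(0) = a_1 = 2
y_2 = S_2(0) = a_2 = -2
y_3 = S_2(1) = -4
t_q=1/4 is in segment 0 (τ=1/4); S_0(τ)=7/2

y_0=4 y_1=2 y_2=-2 y_3=-4
S(1/4) = 7/2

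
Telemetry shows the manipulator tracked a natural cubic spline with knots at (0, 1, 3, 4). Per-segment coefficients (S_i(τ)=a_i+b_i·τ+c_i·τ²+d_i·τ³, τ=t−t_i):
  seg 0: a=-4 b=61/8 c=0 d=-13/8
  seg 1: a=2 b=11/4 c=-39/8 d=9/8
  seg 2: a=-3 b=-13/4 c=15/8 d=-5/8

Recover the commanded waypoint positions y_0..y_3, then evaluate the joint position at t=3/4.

y_0=-4 y_1=2 y_2=-3 y_3=-5
S(3/4) = 529/512

y_0 = S_0(0) = a_0 = -4
y_1 = S_1(0) = a_1 = 2
y_2 = S_2(0) = a_2 = -3
y_3 = S_2(1) = -5
t_q=3/4 is in segment 0 (τ=3/4); S_0(τ)=529/512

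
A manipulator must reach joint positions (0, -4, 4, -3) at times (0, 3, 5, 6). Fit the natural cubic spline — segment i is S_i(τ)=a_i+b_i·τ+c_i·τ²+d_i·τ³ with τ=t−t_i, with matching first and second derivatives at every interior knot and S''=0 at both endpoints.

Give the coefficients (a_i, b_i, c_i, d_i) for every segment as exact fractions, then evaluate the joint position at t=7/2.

Δ: Δ0=-4/3, Δ1=4, Δ2=-7
row 1: diag=10, rhs=32; c'=1/5, d'=16/5
row 2: denom=6−2·1/5=28/5; d'=(-66−2·16/5)/(28/5)=-181/14
back: M2=-181/14
back: M1=16/5−1/5·-181/14=81/14
M: M0=0, M1=81/14, M2=-181/14, M3=0
seg 0: a=0, c=M0/2=0, d=(M1−M0)/(6·3)=9/28, b=Δ0−h0·(2M0+M1)/6=-355/84
seg 1: a=-4, c=M1/2=81/28, d=(M2−M1)/(6·2)=-131/84, b=Δ1−h1·(2M1+M2)/6=187/42
seg 2: a=4, c=M2/2=-181/28, d=(M3−M2)/(6·1)=181/84, b=Δ2−h2·(2M2+M3)/6=-113/42
t_q=7/2 → seg 1, τ=1/2; S=-4+187/42·τ+81/28·τ²+-131/84·τ³=-279/224

  seg 0: a=0 b=-355/84 c=0 d=9/28
  seg 1: a=-4 b=187/42 c=81/28 d=-131/84
  seg 2: a=4 b=-113/42 c=-181/28 d=181/84
S(7/2) = -279/224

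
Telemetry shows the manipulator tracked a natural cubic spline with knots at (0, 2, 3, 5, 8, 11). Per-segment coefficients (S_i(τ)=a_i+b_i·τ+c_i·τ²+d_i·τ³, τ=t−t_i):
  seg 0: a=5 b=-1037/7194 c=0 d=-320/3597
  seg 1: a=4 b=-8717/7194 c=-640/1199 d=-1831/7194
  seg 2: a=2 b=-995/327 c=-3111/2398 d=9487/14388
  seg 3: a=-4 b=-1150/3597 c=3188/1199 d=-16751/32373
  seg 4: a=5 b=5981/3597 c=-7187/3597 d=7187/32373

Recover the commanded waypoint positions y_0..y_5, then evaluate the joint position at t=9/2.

y_0 = S_0(0) = a_0 = 5
y_1 = S_1(0) = a_1 = 4
y_2 = S_2(0) = a_2 = 2
y_3 = S_3(0) = a_3 = -4
y_4 = S_4(0) = a_4 = 5
y_5 = S_4(3) = -2
t_q=9/2 is in segment 2 (τ=3/2); S_2(τ)=-124997/38368

y_0=5 y_1=4 y_2=2 y_3=-4 y_4=5 y_5=-2
S(9/2) = -124997/38368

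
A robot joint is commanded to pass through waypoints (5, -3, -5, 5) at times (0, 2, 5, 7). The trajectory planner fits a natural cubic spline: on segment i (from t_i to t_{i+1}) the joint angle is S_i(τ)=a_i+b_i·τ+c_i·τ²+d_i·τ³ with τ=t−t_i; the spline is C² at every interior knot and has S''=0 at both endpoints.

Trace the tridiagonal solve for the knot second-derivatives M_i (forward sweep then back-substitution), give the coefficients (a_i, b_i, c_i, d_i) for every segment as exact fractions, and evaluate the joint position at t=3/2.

  seg 0: a=5 b=-170/39 c=0 d=7/78
  seg 1: a=-3 b=-128/39 c=7/13 d=1/9
  seg 2: a=-5 b=115/39 c=20/13 d=-10/39
S(3/2) = -257/208

Δ: Δ0=-4, Δ1=-2/3, Δ2=5
row 1: diag=10, rhs=20; c'=3/10, d'=2
row 2: denom=10−3·3/10=91/10; d'=(34−3·2)/(91/10)=40/13
back: M2=40/13
back: M1=2−3/10·40/13=14/13
M: M0=0, M1=14/13, M2=40/13, M3=0
seg 0: a=5, c=M0/2=0, d=(M1−M0)/(6·2)=7/78, b=Δ0−h0·(2M0+M1)/6=-170/39
seg 1: a=-3, c=M1/2=7/13, d=(M2−M1)/(6·3)=1/9, b=Δ1−h1·(2M1+M2)/6=-128/39
seg 2: a=-5, c=M2/2=20/13, d=(M3−M2)/(6·2)=-10/39, b=Δ2−h2·(2M2+M3)/6=115/39
t_q=3/2 → seg 0, τ=3/2; S=5+-170/39·τ+0·τ²+7/78·τ³=-257/208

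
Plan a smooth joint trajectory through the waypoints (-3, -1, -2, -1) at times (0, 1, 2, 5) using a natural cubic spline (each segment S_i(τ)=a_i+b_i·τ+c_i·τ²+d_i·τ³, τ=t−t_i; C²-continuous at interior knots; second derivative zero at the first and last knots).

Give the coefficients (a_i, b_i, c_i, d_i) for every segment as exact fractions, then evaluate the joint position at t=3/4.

  seg 0: a=-3 b=262/93 c=0 d=-76/93
  seg 1: a=-1 b=34/93 c=-76/31 d=101/93
  seg 2: a=-2 b=-119/93 c=25/31 d=-25/279
S(3/4) = -611/496

Δ: Δ0=2, Δ1=-1, Δ2=1/3
row 1: diag=4, rhs=-18; c'=1/4, d'=-9/2
row 2: denom=8−1·1/4=31/4; d'=(8−1·-9/2)/(31/4)=50/31
back: M2=50/31
back: M1=-9/2−1/4·50/31=-152/31
M: M0=0, M1=-152/31, M2=50/31, M3=0
seg 0: a=-3, c=M0/2=0, d=(M1−M0)/(6·1)=-76/93, b=Δ0−h0·(2M0+M1)/6=262/93
seg 1: a=-1, c=M1/2=-76/31, d=(M2−M1)/(6·1)=101/93, b=Δ1−h1·(2M1+M2)/6=34/93
seg 2: a=-2, c=M2/2=25/31, d=(M3−M2)/(6·3)=-25/279, b=Δ2−h2·(2M2+M3)/6=-119/93
t_q=3/4 → seg 0, τ=3/4; S=-3+262/93·τ+0·τ²+-76/93·τ³=-611/496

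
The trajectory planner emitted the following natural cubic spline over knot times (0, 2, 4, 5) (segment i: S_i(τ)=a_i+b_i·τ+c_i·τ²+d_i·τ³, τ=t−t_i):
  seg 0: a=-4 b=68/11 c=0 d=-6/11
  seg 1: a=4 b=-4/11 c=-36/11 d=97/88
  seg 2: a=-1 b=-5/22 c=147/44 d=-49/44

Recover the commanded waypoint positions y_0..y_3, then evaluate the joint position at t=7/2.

y_0=-4 y_1=4 y_2=-1 y_3=1
S(7/2) = -133/704

y_0 = S_0(0) = a_0 = -4
y_1 = S_1(0) = a_1 = 4
y_2 = S_2(0) = a_2 = -1
y_3 = S_2(1) = 1
t_q=7/2 is in segment 1 (τ=3/2); S_1(τ)=-133/704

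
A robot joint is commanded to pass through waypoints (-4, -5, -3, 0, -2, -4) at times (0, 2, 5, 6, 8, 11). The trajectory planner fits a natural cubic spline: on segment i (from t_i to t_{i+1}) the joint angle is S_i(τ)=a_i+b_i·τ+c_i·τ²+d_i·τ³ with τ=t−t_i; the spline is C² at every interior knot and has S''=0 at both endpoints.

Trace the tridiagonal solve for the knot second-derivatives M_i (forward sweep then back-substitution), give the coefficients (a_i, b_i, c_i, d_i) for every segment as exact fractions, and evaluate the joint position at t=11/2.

  seg 0: a=-4 b=-161/323 c=0 d=-1/2584
  seg 1: a=-5 b=-325/646 c=-3/1292 d=4561/34884
  seg 2: a=-3 b=229/76 c=1138/969 d=-4603/3876
  seg 3: a=0 b=3487/1938 c=-9257/3876 d=479/969
  seg 4: a=-2 b=-1177/646 c=2239/3876 d=-2239/34884
S(11/2) = -41807/31008

Δ: Δ0=-1/2, Δ1=2/3, Δ2=3, Δ3=-1, Δ4=-2/3
row 1: diag=10, rhs=7; c'=3/10, d'=7/10
row 2: denom=8−3·3/10=71/10; d'=(14−3·7/10)/(71/10)=119/71
row 3: denom=6−1·10/71=416/71; d'=(-24−1·119/71)/(416/71)=-1823/416
row 4: denom=10−2·71/208=969/104; d'=(2−2·-1823/416)/(969/104)=2239/1938
back: M4=2239/1938
back: M3=-1823/416−71/208·2239/1938=-9257/1938
back: M2=119/71−10/71·-9257/1938=2276/969
back: M1=7/10−3/10·2276/969=-3/646
M: M0=0, M1=-3/646, M2=2276/969, M3=-9257/1938, M4=2239/1938, M5=0
seg 0: a=-4, c=M0/2=0, d=(M1−M0)/(6·2)=-1/2584, b=Δ0−h0·(2M0+M1)/6=-161/323
seg 1: a=-5, c=M1/2=-3/1292, d=(M2−M1)/(6·3)=4561/34884, b=Δ1−h1·(2M1+M2)/6=-325/646
seg 2: a=-3, c=M2/2=1138/969, d=(M3−M2)/(6·1)=-4603/3876, b=Δ2−h2·(2M2+M3)/6=229/76
seg 3: a=0, c=M3/2=-9257/3876, d=(M4−M3)/(6·2)=479/969, b=Δ3−h3·(2M3+M4)/6=3487/1938
seg 4: a=-2, c=M4/2=2239/3876, d=(M5−M4)/(6·3)=-2239/34884, b=Δ4−h4·(2M4+M5)/6=-1177/646
t_q=11/2 → seg 2, τ=1/2; S=-3+229/76·τ+1138/969·τ²+-4603/3876·τ³=-41807/31008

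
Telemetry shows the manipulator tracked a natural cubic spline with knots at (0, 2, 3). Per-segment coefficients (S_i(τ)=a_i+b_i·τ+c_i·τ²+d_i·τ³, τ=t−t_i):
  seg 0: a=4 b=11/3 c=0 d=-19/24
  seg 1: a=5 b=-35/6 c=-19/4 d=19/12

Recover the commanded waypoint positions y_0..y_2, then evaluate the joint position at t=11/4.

y_0 = S_0(0) = a_0 = 4
y_1 = S_1(0) = a_1 = 5
y_2 = S_1(1) = -4
t_q=11/4 is in segment 1 (τ=3/4); S_1(τ)=-353/256

y_0=4 y_1=5 y_2=-4
S(11/4) = -353/256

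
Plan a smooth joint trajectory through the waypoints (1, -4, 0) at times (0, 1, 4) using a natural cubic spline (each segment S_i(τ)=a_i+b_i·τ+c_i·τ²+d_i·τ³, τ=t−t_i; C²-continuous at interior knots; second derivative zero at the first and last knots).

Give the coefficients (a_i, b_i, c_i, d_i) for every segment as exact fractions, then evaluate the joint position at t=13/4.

  seg 0: a=1 b=-139/24 c=0 d=19/24
  seg 1: a=-4 b=-41/12 c=19/8 d=-19/72
S(13/4) = -1367/512

Δ: Δ0=-5, Δ1=4/3
row 1: diag=8, rhs=38; c'=3/8, d'=19/4
back: M1=19/4
M: M0=0, M1=19/4, M2=0
seg 0: a=1, c=M0/2=0, d=(M1−M0)/(6·1)=19/24, b=Δ0−h0·(2M0+M1)/6=-139/24
seg 1: a=-4, c=M1/2=19/8, d=(M2−M1)/(6·3)=-19/72, b=Δ1−h1·(2M1+M2)/6=-41/12
t_q=13/4 → seg 1, τ=9/4; S=-4+-41/12·τ+19/8·τ²+-19/72·τ³=-1367/512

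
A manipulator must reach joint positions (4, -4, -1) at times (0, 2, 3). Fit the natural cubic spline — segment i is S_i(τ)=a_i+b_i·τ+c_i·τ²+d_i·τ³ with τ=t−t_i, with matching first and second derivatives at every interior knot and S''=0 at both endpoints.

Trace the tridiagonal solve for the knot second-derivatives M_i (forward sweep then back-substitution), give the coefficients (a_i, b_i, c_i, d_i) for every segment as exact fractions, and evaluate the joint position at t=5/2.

Δ: Δ0=-4, Δ1=3
row 1: diag=6, rhs=42; c'=1/6, d'=7
back: M1=7
M: M0=0, M1=7, M2=0
seg 0: a=4, c=M0/2=0, d=(M1−M0)/(6·2)=7/12, b=Δ0−h0·(2M0+M1)/6=-19/3
seg 1: a=-4, c=M1/2=7/2, d=(M2−M1)/(6·1)=-7/6, b=Δ1−h1·(2M1+M2)/6=2/3
t_q=5/2 → seg 1, τ=1/2; S=-4+2/3·τ+7/2·τ²+-7/6·τ³=-47/16

  seg 0: a=4 b=-19/3 c=0 d=7/12
  seg 1: a=-4 b=2/3 c=7/2 d=-7/6
S(5/2) = -47/16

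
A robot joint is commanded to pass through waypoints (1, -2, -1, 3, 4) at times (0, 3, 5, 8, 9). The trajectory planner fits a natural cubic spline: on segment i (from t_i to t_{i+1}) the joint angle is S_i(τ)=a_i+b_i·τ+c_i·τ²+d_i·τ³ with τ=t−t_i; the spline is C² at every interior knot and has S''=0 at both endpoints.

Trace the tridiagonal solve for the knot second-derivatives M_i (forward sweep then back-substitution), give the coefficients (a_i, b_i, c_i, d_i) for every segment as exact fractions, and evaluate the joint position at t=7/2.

  seg 0: a=1 b=-1903/1356 c=0 d=547/12204
  seg 1: a=-2 b=-131/678 c=547/1356 d=-77/2712
  seg 2: a=-1 b=122/113 c=79/339 d=-151/3051
  seg 3: a=3 b=129/113 c=-24/113 d=8/113
S(7/2) = -14459/7232

Δ: Δ0=-1, Δ1=1/2, Δ2=4/3, Δ3=1
row 1: diag=10, rhs=9; c'=1/5, d'=9/10
row 2: denom=10−2·1/5=48/5; d'=(5−2·9/10)/(48/5)=1/3
row 3: denom=8−3·5/16=113/16; d'=(-2−3·1/3)/(113/16)=-48/113
back: M3=-48/113
back: M2=1/3−5/16·-48/113=158/339
back: M1=9/10−1/5·158/339=547/678
M: M0=0, M1=547/678, M2=158/339, M3=-48/113, M4=0
seg 0: a=1, c=M0/2=0, d=(M1−M0)/(6·3)=547/12204, b=Δ0−h0·(2M0+M1)/6=-1903/1356
seg 1: a=-2, c=M1/2=547/1356, d=(M2−M1)/(6·2)=-77/2712, b=Δ1−h1·(2M1+M2)/6=-131/678
seg 2: a=-1, c=M2/2=79/339, d=(M3−M2)/(6·3)=-151/3051, b=Δ2−h2·(2M2+M3)/6=122/113
seg 3: a=3, c=M3/2=-24/113, d=(M4−M3)/(6·1)=8/113, b=Δ3−h3·(2M3+M4)/6=129/113
t_q=7/2 → seg 1, τ=1/2; S=-2+-131/678·τ+547/1356·τ²+-77/2712·τ³=-14459/7232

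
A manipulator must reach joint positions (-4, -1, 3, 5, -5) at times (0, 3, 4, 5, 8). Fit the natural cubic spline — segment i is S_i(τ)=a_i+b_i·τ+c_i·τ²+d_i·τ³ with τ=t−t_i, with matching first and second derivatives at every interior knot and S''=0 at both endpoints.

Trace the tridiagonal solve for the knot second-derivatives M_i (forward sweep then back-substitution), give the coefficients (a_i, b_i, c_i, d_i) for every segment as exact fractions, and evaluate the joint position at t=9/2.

  seg 0: a=-4 b=-71/240 c=0 d=311/2160
  seg 1: a=-1 b=431/120 c=311/240 d=-71/80
  seg 2: a=3 b=169/48 c=-41/30 d=-37/240
  seg 3: a=5 b=13/40 c=-439/240 d=439/2160
S(9/2) = 8447/1920

Δ: Δ0=1, Δ1=4, Δ2=2, Δ3=-10/3
row 1: diag=8, rhs=18; c'=1/8, d'=9/4
row 2: denom=4−1·1/8=31/8; d'=(-12−1·9/4)/(31/8)=-114/31
row 3: denom=8−1·8/31=240/31; d'=(-32−1·-114/31)/(240/31)=-439/120
back: M3=-439/120
back: M2=-114/31−8/31·-439/120=-41/15
back: M1=9/4−1/8·-41/15=311/120
M: M0=0, M1=311/120, M2=-41/15, M3=-439/120, M4=0
seg 0: a=-4, c=M0/2=0, d=(M1−M0)/(6·3)=311/2160, b=Δ0−h0·(2M0+M1)/6=-71/240
seg 1: a=-1, c=M1/2=311/240, d=(M2−M1)/(6·1)=-71/80, b=Δ1−h1·(2M1+M2)/6=431/120
seg 2: a=3, c=M2/2=-41/30, d=(M3−M2)/(6·1)=-37/240, b=Δ2−h2·(2M2+M3)/6=169/48
seg 3: a=5, c=M3/2=-439/240, d=(M4−M3)/(6·3)=439/2160, b=Δ3−h3·(2M3+M4)/6=13/40
t_q=9/2 → seg 2, τ=1/2; S=3+169/48·τ+-41/30·τ²+-37/240·τ³=8447/1920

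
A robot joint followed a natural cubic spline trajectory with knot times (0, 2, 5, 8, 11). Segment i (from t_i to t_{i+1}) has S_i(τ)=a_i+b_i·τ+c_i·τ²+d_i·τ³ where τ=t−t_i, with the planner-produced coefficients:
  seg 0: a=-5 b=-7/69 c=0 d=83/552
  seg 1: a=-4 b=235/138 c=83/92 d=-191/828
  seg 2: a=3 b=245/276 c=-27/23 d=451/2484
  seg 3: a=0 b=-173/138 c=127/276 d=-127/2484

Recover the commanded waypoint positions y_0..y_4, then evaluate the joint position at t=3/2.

y_0=-5 y_1=-4 y_2=3 y_3=0 y_4=-1
S(3/2) = -6837/1472

y_0 = S_0(0) = a_0 = -5
y_1 = S_1(0) = a_1 = -4
y_2 = S_2(0) = a_2 = 3
y_3 = S_3(0) = a_3 = 0
y_4 = S_3(3) = -1
t_q=3/2 is in segment 0 (τ=3/2); S_0(τ)=-6837/1472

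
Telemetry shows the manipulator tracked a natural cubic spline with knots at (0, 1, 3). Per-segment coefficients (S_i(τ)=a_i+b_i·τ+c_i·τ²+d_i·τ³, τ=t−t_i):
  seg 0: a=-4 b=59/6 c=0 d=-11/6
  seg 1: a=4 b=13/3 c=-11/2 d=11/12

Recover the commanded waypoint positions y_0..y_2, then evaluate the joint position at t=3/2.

y_0=-4 y_1=4 y_2=-2
S(3/2) = 157/32

y_0 = S_0(0) = a_0 = -4
y_1 = S_1(0) = a_1 = 4
y_2 = S_1(2) = -2
t_q=3/2 is in segment 1 (τ=1/2); S_1(τ)=157/32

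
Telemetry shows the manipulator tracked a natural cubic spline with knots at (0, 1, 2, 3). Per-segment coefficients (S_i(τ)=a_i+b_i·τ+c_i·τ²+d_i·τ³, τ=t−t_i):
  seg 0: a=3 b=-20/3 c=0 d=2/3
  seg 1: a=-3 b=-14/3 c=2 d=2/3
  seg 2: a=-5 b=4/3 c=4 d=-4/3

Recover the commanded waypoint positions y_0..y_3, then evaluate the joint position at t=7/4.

y_0=3 y_1=-3 y_2=-5 y_3=-1
S(7/4) = -163/32

y_0 = S_0(0) = a_0 = 3
y_1 = S_1(0) = a_1 = -3
y_2 = S_2(0) = a_2 = -5
y_3 = S_2(1) = -1
t_q=7/4 is in segment 1 (τ=3/4); S_1(τ)=-163/32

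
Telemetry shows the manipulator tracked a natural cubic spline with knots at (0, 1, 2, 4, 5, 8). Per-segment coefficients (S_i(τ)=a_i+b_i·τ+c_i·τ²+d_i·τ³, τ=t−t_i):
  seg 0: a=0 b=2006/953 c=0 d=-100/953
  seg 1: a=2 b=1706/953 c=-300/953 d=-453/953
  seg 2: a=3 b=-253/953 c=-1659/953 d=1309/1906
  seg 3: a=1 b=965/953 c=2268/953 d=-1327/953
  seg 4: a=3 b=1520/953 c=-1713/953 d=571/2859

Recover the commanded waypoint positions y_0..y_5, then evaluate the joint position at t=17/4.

y_0 = S_0(0) = a_0 = 0
y_1 = S_1(0) = a_1 = 2
y_2 = S_2(0) = a_2 = 3
y_3 = S_3(0) = a_3 = 1
y_4 = S_4(0) = a_4 = 3
y_5 = S_4(3) = -3
t_q=17/4 is in segment 3 (τ=1/4); S_3(τ)=84177/60992

y_0=0 y_1=2 y_2=3 y_3=1 y_4=3 y_5=-3
S(17/4) = 84177/60992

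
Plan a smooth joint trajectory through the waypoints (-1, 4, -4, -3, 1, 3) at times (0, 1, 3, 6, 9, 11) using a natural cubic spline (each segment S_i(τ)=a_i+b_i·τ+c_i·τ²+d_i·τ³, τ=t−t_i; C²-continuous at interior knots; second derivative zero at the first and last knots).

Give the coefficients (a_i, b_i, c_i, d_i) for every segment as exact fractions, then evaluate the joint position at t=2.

Δ: Δ0=5, Δ1=-4, Δ2=1/3, Δ3=4/3, Δ4=1
row 1: diag=6, rhs=-54; c'=1/3, d'=-9
row 2: denom=10−2·1/3=28/3; d'=(26−2·-9)/(28/3)=33/7
row 3: denom=12−3·9/28=309/28; d'=(6−3·33/7)/(309/28)=-76/103
row 4: denom=10−3·28/103=946/103; d'=(-2−3·-76/103)/(946/103)=1/43
back: M4=1/43
back: M3=-76/103−28/103·1/43=-32/43
back: M2=33/7−9/28·-32/43=213/43
back: M1=-9−1/3·213/43=-458/43
M: M0=0, M1=-458/43, M2=213/43, M3=-32/43, M4=1/43, M5=0
seg 0: a=-1, c=M0/2=0, d=(M1−M0)/(6·1)=-229/129, b=Δ0−h0·(2M0+M1)/6=874/129
seg 1: a=4, c=M1/2=-229/43, d=(M2−M1)/(6·2)=671/516, b=Δ1−h1·(2M1+M2)/6=187/129
seg 2: a=-4, c=M2/2=213/86, d=(M3−M2)/(6·3)=-245/774, b=Δ2−h2·(2M2+M3)/6=-548/129
seg 3: a=-3, c=M3/2=-16/43, d=(M4−M3)/(6·3)=11/258, b=Δ3−h3·(2M3+M4)/6=533/258
seg 4: a=1, c=M4/2=1/86, d=(M5−M4)/(6·2)=-1/516, b=Δ4−h4·(2M4+M5)/6=127/129
t_q=2 → seg 1, τ=1; S=4+187/129·τ+-229/43·τ²+671/516·τ³=245/172

  seg 0: a=-1 b=874/129 c=0 d=-229/129
  seg 1: a=4 b=187/129 c=-229/43 d=671/516
  seg 2: a=-4 b=-548/129 c=213/86 d=-245/774
  seg 3: a=-3 b=533/258 c=-16/43 d=11/258
  seg 4: a=1 b=127/129 c=1/86 d=-1/516
S(2) = 245/172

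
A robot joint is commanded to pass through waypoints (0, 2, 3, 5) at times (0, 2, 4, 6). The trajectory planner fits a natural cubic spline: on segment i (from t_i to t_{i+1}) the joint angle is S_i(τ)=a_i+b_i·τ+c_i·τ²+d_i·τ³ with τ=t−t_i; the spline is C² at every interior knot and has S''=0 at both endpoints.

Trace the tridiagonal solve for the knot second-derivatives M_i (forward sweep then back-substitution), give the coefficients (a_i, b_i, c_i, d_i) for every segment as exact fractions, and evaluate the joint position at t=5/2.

Δ: Δ0=1, Δ1=1/2, Δ2=1
row 1: diag=8, rhs=-3; c'=1/4, d'=-3/8
row 2: denom=8−2·1/4=15/2; d'=(3−2·-3/8)/(15/2)=1/2
back: M2=1/2
back: M1=-3/8−1/4·1/2=-1/2
M: M0=0, M1=-1/2, M2=1/2, M3=0
seg 0: a=0, c=M0/2=0, d=(M1−M0)/(6·2)=-1/24, b=Δ0−h0·(2M0+M1)/6=7/6
seg 1: a=2, c=M1/2=-1/4, d=(M2−M1)/(6·2)=1/12, b=Δ1−h1·(2M1+M2)/6=2/3
seg 2: a=3, c=M2/2=1/4, d=(M3−M2)/(6·2)=-1/24, b=Δ2−h2·(2M2+M3)/6=2/3
t_q=5/2 → seg 1, τ=1/2; S=2+2/3·τ+-1/4·τ²+1/12·τ³=73/32

  seg 0: a=0 b=7/6 c=0 d=-1/24
  seg 1: a=2 b=2/3 c=-1/4 d=1/12
  seg 2: a=3 b=2/3 c=1/4 d=-1/24
S(5/2) = 73/32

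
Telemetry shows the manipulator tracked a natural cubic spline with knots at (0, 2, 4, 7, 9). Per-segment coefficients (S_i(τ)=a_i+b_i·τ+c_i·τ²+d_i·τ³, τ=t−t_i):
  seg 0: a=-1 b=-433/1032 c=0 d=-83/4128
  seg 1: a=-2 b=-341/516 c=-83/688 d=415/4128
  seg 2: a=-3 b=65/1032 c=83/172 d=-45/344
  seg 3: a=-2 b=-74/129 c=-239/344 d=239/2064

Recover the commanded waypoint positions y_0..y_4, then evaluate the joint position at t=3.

y_0=-1 y_1=-2 y_2=-3 y_3=-2 y_4=-5
S(3) = -3689/1376

y_0 = S_0(0) = a_0 = -1
y_1 = S_1(0) = a_1 = -2
y_2 = S_2(0) = a_2 = -3
y_3 = S_3(0) = a_3 = -2
y_4 = S_3(2) = -5
t_q=3 is in segment 1 (τ=1); S_1(τ)=-3689/1376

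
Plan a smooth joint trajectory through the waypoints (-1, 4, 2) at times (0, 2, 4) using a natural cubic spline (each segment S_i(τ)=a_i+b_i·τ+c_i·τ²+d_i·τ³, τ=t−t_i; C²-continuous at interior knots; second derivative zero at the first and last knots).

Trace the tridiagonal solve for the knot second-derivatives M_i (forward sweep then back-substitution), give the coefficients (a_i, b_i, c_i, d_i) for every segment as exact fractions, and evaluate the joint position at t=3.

Δ: Δ0=5/2, Δ1=-1
row 1: diag=8, rhs=-21; c'=1/4, d'=-21/8
back: M1=-21/8
M: M0=0, M1=-21/8, M2=0
seg 0: a=-1, c=M0/2=0, d=(M1−M0)/(6·2)=-7/32, b=Δ0−h0·(2M0+M1)/6=27/8
seg 1: a=4, c=M1/2=-21/16, d=(M2−M1)/(6·2)=7/32, b=Δ1−h1·(2M1+M2)/6=3/4
t_q=3 → seg 1, τ=1; S=4+3/4·τ+-21/16·τ²+7/32·τ³=117/32

  seg 0: a=-1 b=27/8 c=0 d=-7/32
  seg 1: a=4 b=3/4 c=-21/16 d=7/32
S(3) = 117/32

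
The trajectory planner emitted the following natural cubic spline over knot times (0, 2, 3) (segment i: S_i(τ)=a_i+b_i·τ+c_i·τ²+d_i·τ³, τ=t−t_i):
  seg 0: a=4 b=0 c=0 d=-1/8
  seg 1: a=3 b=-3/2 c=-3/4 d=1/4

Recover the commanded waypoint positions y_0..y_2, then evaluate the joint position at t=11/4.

y_0=4 y_1=3 y_2=1
S(11/4) = 399/256

y_0 = S_0(0) = a_0 = 4
y_1 = S_1(0) = a_1 = 3
y_2 = S_1(1) = 1
t_q=11/4 is in segment 1 (τ=3/4); S_1(τ)=399/256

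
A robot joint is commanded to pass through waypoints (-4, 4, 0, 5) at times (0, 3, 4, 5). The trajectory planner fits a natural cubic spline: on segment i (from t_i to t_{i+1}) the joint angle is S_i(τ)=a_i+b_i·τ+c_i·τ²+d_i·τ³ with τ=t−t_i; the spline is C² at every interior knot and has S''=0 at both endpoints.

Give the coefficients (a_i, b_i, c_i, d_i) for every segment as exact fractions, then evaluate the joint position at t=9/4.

Δ: Δ0=8/3, Δ1=-4, Δ2=5
row 1: diag=8, rhs=-40; c'=1/8, d'=-5
row 2: denom=4−1·1/8=31/8; d'=(54−1·-5)/(31/8)=472/31
back: M2=472/31
back: M1=-5−1/8·472/31=-214/31
M: M0=0, M1=-214/31, M2=472/31, M3=0
seg 0: a=-4, c=M0/2=0, d=(M1−M0)/(6·3)=-107/279, b=Δ0−h0·(2M0+M1)/6=569/93
seg 1: a=4, c=M1/2=-107/31, d=(M2−M1)/(6·1)=343/93, b=Δ1−h1·(2M1+M2)/6=-394/93
seg 2: a=0, c=M2/2=236/31, d=(M3−M2)/(6·1)=-236/93, b=Δ2−h2·(2M2+M3)/6=-7/93
t_q=9/4 → seg 0, τ=9/4; S=-4+569/93·τ+0·τ²+-107/279·τ³=10709/1984

  seg 0: a=-4 b=569/93 c=0 d=-107/279
  seg 1: a=4 b=-394/93 c=-107/31 d=343/93
  seg 2: a=0 b=-7/93 c=236/31 d=-236/93
S(9/4) = 10709/1984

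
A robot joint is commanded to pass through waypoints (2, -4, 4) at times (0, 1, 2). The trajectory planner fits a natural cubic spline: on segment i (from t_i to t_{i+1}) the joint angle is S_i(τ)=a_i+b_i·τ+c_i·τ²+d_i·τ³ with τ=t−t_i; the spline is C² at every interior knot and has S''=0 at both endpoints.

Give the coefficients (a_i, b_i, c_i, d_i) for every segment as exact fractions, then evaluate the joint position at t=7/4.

Δ: Δ0=-6, Δ1=8
row 1: diag=4, rhs=84; c'=1/4, d'=21
back: M1=21
M: M0=0, M1=21, M2=0
seg 0: a=2, c=M0/2=0, d=(M1−M0)/(6·1)=7/2, b=Δ0−h0·(2M0+M1)/6=-19/2
seg 1: a=-4, c=M1/2=21/2, d=(M2−M1)/(6·1)=-7/2, b=Δ1−h1·(2M1+M2)/6=1
t_q=7/4 → seg 1, τ=3/4; S=-4+1·τ+21/2·τ²+-7/2·τ³=151/128

  seg 0: a=2 b=-19/2 c=0 d=7/2
  seg 1: a=-4 b=1 c=21/2 d=-7/2
S(7/4) = 151/128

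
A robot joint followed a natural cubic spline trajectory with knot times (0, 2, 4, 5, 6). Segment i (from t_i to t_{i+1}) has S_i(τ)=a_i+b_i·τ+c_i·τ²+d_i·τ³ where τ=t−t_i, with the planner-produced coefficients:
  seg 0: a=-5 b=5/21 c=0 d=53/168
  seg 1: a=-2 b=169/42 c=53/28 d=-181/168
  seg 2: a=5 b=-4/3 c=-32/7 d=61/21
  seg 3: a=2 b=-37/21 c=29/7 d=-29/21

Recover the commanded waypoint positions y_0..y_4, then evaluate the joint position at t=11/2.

y_0=-5 y_1=-2 y_2=5 y_3=2 y_4=3
S(11/2) = 111/56

y_0 = S_0(0) = a_0 = -5
y_1 = S_1(0) = a_1 = -2
y_2 = S_2(0) = a_2 = 5
y_3 = S_3(0) = a_3 = 2
y_4 = S_3(1) = 3
t_q=11/2 is in segment 3 (τ=1/2); S_3(τ)=111/56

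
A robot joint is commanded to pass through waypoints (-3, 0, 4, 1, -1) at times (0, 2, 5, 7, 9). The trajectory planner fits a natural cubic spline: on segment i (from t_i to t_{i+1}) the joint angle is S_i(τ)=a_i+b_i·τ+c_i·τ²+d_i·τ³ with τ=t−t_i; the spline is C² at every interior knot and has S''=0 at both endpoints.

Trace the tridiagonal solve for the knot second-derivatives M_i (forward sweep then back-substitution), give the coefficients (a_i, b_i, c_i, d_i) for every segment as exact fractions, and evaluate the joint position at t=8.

Δ: Δ0=3/2, Δ1=4/3, Δ2=-3/2, Δ3=-1
row 1: diag=10, rhs=-1; c'=3/10, d'=-1/10
row 2: denom=10−3·3/10=91/10; d'=(-17−3·-1/10)/(91/10)=-167/91
row 3: denom=8−2·20/91=688/91; d'=(3−2·-167/91)/(688/91)=607/688
back: M3=607/688
back: M2=-167/91−20/91·607/688=-349/172
back: M1=-1/10−3/10·-349/172=175/344
M: M0=0, M1=175/344, M2=-349/172, M3=607/688, M4=0
seg 0: a=-3, c=M0/2=0, d=(M1−M0)/(6·2)=175/4128, b=Δ0−h0·(2M0+M1)/6=1373/1032
seg 1: a=0, c=M1/2=175/688, d=(M2−M1)/(6·3)=-97/688, b=Δ1−h1·(2M1+M2)/6=949/516
seg 2: a=4, c=M2/2=-349/344, d=(M3−M2)/(6·2)=2003/8256, b=Δ2−h2·(2M2+M3)/6=-911/2064
seg 3: a=1, c=M3/2=607/1376, d=(M4−M3)/(6·2)=-607/8256, b=Δ3−h3·(2M3+M4)/6=-1639/1032
t_q=8 → seg 3, τ=1; S=1+-1639/1032·τ+607/1376·τ²+-607/8256·τ³=-607/2752

  seg 0: a=-3 b=1373/1032 c=0 d=175/4128
  seg 1: a=0 b=949/516 c=175/688 d=-97/688
  seg 2: a=4 b=-911/2064 c=-349/344 d=2003/8256
  seg 3: a=1 b=-1639/1032 c=607/1376 d=-607/8256
S(8) = -607/2752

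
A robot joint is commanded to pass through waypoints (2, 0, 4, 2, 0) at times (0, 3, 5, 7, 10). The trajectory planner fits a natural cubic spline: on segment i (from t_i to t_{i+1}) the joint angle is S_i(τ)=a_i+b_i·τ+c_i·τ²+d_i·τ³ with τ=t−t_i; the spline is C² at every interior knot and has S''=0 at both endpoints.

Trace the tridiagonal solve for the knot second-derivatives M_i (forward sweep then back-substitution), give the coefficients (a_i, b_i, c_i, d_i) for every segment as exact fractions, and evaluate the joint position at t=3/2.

Δ: Δ0=-2/3, Δ1=2, Δ2=-1, Δ3=-2/3
row 1: diag=10, rhs=16; c'=1/5, d'=8/5
row 2: denom=8−2·1/5=38/5; d'=(-18−2·8/5)/(38/5)=-53/19
row 3: denom=10−2·5/19=180/19; d'=(2−2·-53/19)/(180/19)=4/5
back: M3=4/5
back: M2=-53/19−5/19·4/5=-3
back: M1=8/5−1/5·-3=11/5
M: M0=0, M1=11/5, M2=-3, M3=4/5, M4=0
seg 0: a=2, c=M0/2=0, d=(M1−M0)/(6·3)=11/90, b=Δ0−h0·(2M0+M1)/6=-53/30
seg 1: a=0, c=M1/2=11/10, d=(M2−M1)/(6·2)=-13/30, b=Δ1−h1·(2M1+M2)/6=23/15
seg 2: a=4, c=M2/2=-3/2, d=(M3−M2)/(6·2)=19/60, b=Δ2−h2·(2M2+M3)/6=11/15
seg 3: a=2, c=M3/2=2/5, d=(M4−M3)/(6·3)=-2/45, b=Δ3−h3·(2M3+M4)/6=-22/15
t_q=3/2 → seg 0, τ=3/2; S=2+-53/30·τ+0·τ²+11/90·τ³=-19/80

  seg 0: a=2 b=-53/30 c=0 d=11/90
  seg 1: a=0 b=23/15 c=11/10 d=-13/30
  seg 2: a=4 b=11/15 c=-3/2 d=19/60
  seg 3: a=2 b=-22/15 c=2/5 d=-2/45
S(3/2) = -19/80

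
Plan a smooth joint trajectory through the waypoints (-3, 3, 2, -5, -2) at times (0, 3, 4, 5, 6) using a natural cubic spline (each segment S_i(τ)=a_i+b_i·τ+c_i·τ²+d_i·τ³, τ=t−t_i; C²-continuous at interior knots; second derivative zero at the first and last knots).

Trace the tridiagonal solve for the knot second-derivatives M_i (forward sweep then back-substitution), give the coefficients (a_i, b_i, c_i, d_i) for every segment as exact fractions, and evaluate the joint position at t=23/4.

Δ: Δ0=2, Δ1=-1, Δ2=-7, Δ3=3
row 1: diag=8, rhs=-18; c'=1/8, d'=-9/4
row 2: denom=4−1·1/8=31/8; d'=(-36−1·-9/4)/(31/8)=-270/31
row 3: denom=4−1·8/31=116/31; d'=(60−1·-270/31)/(116/31)=1065/58
back: M3=1065/58
back: M2=-270/31−8/31·1065/58=-390/29
back: M1=-9/4−1/8·-390/29=-33/58
M: M0=0, M1=-33/58, M2=-390/29, M3=1065/58, M4=0
seg 0: a=-3, c=M0/2=0, d=(M1−M0)/(6·3)=-11/348, b=Δ0−h0·(2M0+M1)/6=265/116
seg 1: a=3, c=M1/2=-33/116, d=(M2−M1)/(6·1)=-249/116, b=Δ1−h1·(2M1+M2)/6=83/58
seg 2: a=2, c=M2/2=-195/29, d=(M3−M2)/(6·1)=615/116, b=Δ2−h2·(2M2+M3)/6=-647/116
seg 3: a=-5, c=M3/2=1065/116, d=(M4−M3)/(6·1)=-355/116, b=Δ3−h3·(2M3+M4)/6=-181/58
t_q=23/4 → seg 3, τ=3/4; S=-5+-181/58·τ+1065/116·τ²+-355/116·τ³=-25741/7424

  seg 0: a=-3 b=265/116 c=0 d=-11/348
  seg 1: a=3 b=83/58 c=-33/116 d=-249/116
  seg 2: a=2 b=-647/116 c=-195/29 d=615/116
  seg 3: a=-5 b=-181/58 c=1065/116 d=-355/116
S(23/4) = -25741/7424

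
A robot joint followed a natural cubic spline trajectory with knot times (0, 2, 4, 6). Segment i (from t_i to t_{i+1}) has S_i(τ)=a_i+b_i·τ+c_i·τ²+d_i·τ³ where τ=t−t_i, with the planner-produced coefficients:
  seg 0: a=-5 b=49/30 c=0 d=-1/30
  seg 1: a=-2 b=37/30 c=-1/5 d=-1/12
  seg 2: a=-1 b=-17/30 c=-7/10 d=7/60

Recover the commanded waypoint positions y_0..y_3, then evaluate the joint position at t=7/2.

y_0 = S_0(0) = a_0 = -5
y_1 = S_1(0) = a_1 = -2
y_2 = S_2(0) = a_2 = -1
y_3 = S_2(2) = -4
t_q=7/2 is in segment 1 (τ=3/2); S_1(τ)=-141/160

y_0=-5 y_1=-2 y_2=-1 y_3=-4
S(7/2) = -141/160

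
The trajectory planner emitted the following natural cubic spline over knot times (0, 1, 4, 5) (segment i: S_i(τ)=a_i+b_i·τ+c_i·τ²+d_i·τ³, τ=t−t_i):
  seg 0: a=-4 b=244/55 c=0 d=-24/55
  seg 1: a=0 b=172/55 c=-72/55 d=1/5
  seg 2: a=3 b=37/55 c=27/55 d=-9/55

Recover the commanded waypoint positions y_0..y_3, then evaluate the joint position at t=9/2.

y_0 = S_0(0) = a_0 = -4
y_1 = S_1(0) = a_1 = 0
y_2 = S_2(0) = a_2 = 3
y_3 = S_2(1) = 4
t_q=9/2 is in segment 2 (τ=1/2); S_2(τ)=1513/440

y_0=-4 y_1=0 y_2=3 y_3=4
S(9/2) = 1513/440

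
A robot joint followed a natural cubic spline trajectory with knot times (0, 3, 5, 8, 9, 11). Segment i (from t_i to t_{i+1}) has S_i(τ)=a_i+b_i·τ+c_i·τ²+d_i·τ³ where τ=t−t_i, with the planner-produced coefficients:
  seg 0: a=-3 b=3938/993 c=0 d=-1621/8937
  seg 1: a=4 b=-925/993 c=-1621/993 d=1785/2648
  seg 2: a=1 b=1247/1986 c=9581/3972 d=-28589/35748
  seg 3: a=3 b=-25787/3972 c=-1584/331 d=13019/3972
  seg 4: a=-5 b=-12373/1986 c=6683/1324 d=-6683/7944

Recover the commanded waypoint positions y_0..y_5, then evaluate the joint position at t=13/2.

y_0=-3 y_1=4 y_2=1 y_3=3 y_4=-5 y_5=-4
S(13/2) = 49465/10592

y_0 = S_0(0) = a_0 = -3
y_1 = S_1(0) = a_1 = 4
y_2 = S_2(0) = a_2 = 1
y_3 = S_3(0) = a_3 = 3
y_4 = S_4(0) = a_4 = -5
y_5 = S_4(2) = -4
t_q=13/2 is in segment 2 (τ=3/2); S_2(τ)=49465/10592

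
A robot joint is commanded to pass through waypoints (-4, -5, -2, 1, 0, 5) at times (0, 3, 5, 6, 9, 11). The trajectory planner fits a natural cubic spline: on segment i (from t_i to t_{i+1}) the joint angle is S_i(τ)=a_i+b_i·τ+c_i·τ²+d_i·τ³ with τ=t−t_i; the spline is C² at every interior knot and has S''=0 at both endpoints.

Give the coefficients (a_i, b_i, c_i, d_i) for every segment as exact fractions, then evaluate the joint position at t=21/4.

Δ: Δ0=-1/3, Δ1=3/2, Δ2=3, Δ3=-1/3, Δ4=5/2
row 1: diag=10, rhs=11; c'=1/5, d'=11/10
row 2: denom=6−2·1/5=28/5; d'=(9−2·11/10)/(28/5)=17/14
row 3: denom=8−1·5/28=219/28; d'=(-20−1·17/14)/(219/28)=-198/73
row 4: denom=10−3·28/73=646/73; d'=(17−3·-198/73)/(646/73)=1835/646
back: M4=1835/646
back: M3=-198/73−28/73·1835/646=-1228/323
back: M2=17/14−5/28·-1228/323=1223/646
back: M1=11/10−1/5·1223/646=233/323
M: M0=0, M1=233/323, M2=1223/646, M3=-1228/323, M4=1835/646, M5=0
seg 0: a=-4, c=M0/2=0, d=(M1−M0)/(6·3)=233/5814, b=Δ0−h0·(2M0+M1)/6=-1345/1938
seg 1: a=-5, c=M1/2=233/646, d=(M2−M1)/(6·2)=757/7752, b=Δ1−h1·(2M1+M2)/6=376/969
seg 2: a=-2, c=M2/2=1223/1292, d=(M3−M2)/(6·1)=-3679/3876, b=Δ2−h2·(2M2+M3)/6=5819/1938
seg 3: a=1, c=M3/2=-614/323, d=(M4−M3)/(6·3)=4291/11628, b=Δ3−h3·(2M3+M4)/6=467/228
seg 4: a=0, c=M4/2=1835/1292, d=(M5−M4)/(6·2)=-1835/7752, b=Δ4−h4·(2M4+M5)/6=1175/1938
t_q=21/4 → seg 2, τ=1/4; S=-2+5819/1938·τ+1223/1292·τ²+-3679/3876·τ³=-99641/82688

  seg 0: a=-4 b=-1345/1938 c=0 d=233/5814
  seg 1: a=-5 b=376/969 c=233/646 d=757/7752
  seg 2: a=-2 b=5819/1938 c=1223/1292 d=-3679/3876
  seg 3: a=1 b=467/228 c=-614/323 d=4291/11628
  seg 4: a=0 b=1175/1938 c=1835/1292 d=-1835/7752
S(21/4) = -99641/82688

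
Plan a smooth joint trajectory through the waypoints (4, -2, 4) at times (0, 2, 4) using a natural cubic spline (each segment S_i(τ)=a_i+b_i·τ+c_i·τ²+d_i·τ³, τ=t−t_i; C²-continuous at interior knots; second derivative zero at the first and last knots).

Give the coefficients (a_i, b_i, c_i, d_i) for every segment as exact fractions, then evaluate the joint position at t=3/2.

Δ: Δ0=-3, Δ1=3
row 1: diag=8, rhs=36; c'=1/4, d'=9/2
back: M1=9/2
M: M0=0, M1=9/2, M2=0
seg 0: a=4, c=M0/2=0, d=(M1−M0)/(6·2)=3/8, b=Δ0−h0·(2M0+M1)/6=-9/2
seg 1: a=-2, c=M1/2=9/4, d=(M2−M1)/(6·2)=-3/8, b=Δ1−h1·(2M1+M2)/6=0
t_q=3/2 → seg 0, τ=3/2; S=4+-9/2·τ+0·τ²+3/8·τ³=-95/64

  seg 0: a=4 b=-9/2 c=0 d=3/8
  seg 1: a=-2 b=0 c=9/4 d=-3/8
S(3/2) = -95/64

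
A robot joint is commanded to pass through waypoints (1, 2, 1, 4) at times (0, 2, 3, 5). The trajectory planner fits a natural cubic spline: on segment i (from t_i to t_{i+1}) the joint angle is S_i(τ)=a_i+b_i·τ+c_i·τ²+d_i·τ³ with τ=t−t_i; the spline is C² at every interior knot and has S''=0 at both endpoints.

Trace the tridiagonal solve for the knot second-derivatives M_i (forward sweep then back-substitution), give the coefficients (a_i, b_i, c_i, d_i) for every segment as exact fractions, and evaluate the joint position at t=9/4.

Δ: Δ0=1/2, Δ1=-1, Δ2=3/2
row 1: diag=6, rhs=-9; c'=1/6, d'=-3/2
row 2: denom=6−1·1/6=35/6; d'=(15−1·-3/2)/(35/6)=99/35
back: M2=99/35
back: M1=-3/2−1/6·99/35=-69/35
M: M0=0, M1=-69/35, M2=99/35, M3=0
seg 0: a=1, c=M0/2=0, d=(M1−M0)/(6·2)=-23/140, b=Δ0−h0·(2M0+M1)/6=81/70
seg 1: a=2, c=M1/2=-69/70, d=(M2−M1)/(6·1)=4/5, b=Δ1−h1·(2M1+M2)/6=-57/70
seg 2: a=1, c=M2/2=99/70, d=(M3−M2)/(6·2)=-33/140, b=Δ2−h2·(2M2+M3)/6=-27/70
t_q=9/4 → seg 1, τ=1/4; S=2+-57/70·τ+-69/70·τ²+4/5·τ³=1957/1120

  seg 0: a=1 b=81/70 c=0 d=-23/140
  seg 1: a=2 b=-57/70 c=-69/70 d=4/5
  seg 2: a=1 b=-27/70 c=99/70 d=-33/140
S(9/4) = 1957/1120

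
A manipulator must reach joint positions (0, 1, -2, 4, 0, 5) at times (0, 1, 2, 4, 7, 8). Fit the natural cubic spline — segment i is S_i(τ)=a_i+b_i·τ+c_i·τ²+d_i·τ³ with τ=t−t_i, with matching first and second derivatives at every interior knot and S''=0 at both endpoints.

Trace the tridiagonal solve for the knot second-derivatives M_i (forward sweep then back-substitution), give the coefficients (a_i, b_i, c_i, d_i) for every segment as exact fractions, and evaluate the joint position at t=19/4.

  seg 0: a=0 b=1549/645 c=0 d=-904/645
  seg 1: a=1 b=-1163/645 c=-904/215 d=388/129
  seg 2: a=-2 b=-767/645 c=1036/215 d=-1757/1290
  seg 3: a=4 b=1123/645 c=-721/215 d=1502/1935
  seg 4: a=0 b=1663/645 c=781/215 d=-781/645
S(19/4) = 25779/6880

Δ: Δ0=1, Δ1=-3, Δ2=3, Δ3=-4/3, Δ4=5
row 1: diag=4, rhs=-24; c'=1/4, d'=-6
row 2: denom=6−1·1/4=23/4; d'=(36−1·-6)/(23/4)=168/23
row 3: denom=10−2·8/23=214/23; d'=(-26−2·168/23)/(214/23)=-467/107
row 4: denom=8−3·69/214=1505/214; d'=(38−3·-467/107)/(1505/214)=1562/215
back: M4=1562/215
back: M3=-467/107−69/214·1562/215=-1442/215
back: M2=168/23−8/23·-1442/215=2072/215
back: M1=-6−1/4·2072/215=-1808/215
M: M0=0, M1=-1808/215, M2=2072/215, M3=-1442/215, M4=1562/215, M5=0
seg 0: a=0, c=M0/2=0, d=(M1−M0)/(6·1)=-904/645, b=Δ0−h0·(2M0+M1)/6=1549/645
seg 1: a=1, c=M1/2=-904/215, d=(M2−M1)/(6·1)=388/129, b=Δ1−h1·(2M1+M2)/6=-1163/645
seg 2: a=-2, c=M2/2=1036/215, d=(M3−M2)/(6·2)=-1757/1290, b=Δ2−h2·(2M2+M3)/6=-767/645
seg 3: a=4, c=M3/2=-721/215, d=(M4−M3)/(6·3)=1502/1935, b=Δ3−h3·(2M3+M4)/6=1123/645
seg 4: a=0, c=M4/2=781/215, d=(M5−M4)/(6·1)=-781/645, b=Δ4−h4·(2M4+M5)/6=1663/645
t_q=19/4 → seg 3, τ=3/4; S=4+1123/645·τ+-721/215·τ²+1502/1935·τ³=25779/6880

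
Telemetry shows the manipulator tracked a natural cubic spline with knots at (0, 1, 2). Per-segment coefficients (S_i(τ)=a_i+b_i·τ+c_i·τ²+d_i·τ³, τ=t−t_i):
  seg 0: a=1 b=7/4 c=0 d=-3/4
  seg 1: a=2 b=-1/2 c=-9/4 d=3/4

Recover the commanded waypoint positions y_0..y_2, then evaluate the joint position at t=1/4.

y_0=1 y_1=2 y_2=0
S(1/4) = 365/256

y_0 = S_0(0) = a_0 = 1
y_1 = S_1(0) = a_1 = 2
y_2 = S_1(1) = 0
t_q=1/4 is in segment 0 (τ=1/4); S_0(τ)=365/256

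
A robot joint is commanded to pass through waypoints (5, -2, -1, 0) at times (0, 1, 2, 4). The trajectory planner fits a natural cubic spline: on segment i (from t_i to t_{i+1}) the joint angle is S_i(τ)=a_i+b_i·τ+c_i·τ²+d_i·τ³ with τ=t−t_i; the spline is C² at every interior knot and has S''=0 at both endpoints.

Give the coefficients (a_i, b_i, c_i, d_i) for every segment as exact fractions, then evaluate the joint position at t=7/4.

  seg 0: a=5 b=-419/46 c=0 d=97/46
  seg 1: a=-2 b=-64/23 c=291/46 d=-117/46
  seg 2: a=-1 b=103/46 c=-30/23 d=5/23
S(7/4) = -205/128

Δ: Δ0=-7, Δ1=1, Δ2=1/2
row 1: diag=4, rhs=48; c'=1/4, d'=12
row 2: denom=6−1·1/4=23/4; d'=(-3−1·12)/(23/4)=-60/23
back: M2=-60/23
back: M1=12−1/4·-60/23=291/23
M: M0=0, M1=291/23, M2=-60/23, M3=0
seg 0: a=5, c=M0/2=0, d=(M1−M0)/(6·1)=97/46, b=Δ0−h0·(2M0+M1)/6=-419/46
seg 1: a=-2, c=M1/2=291/46, d=(M2−M1)/(6·1)=-117/46, b=Δ1−h1·(2M1+M2)/6=-64/23
seg 2: a=-1, c=M2/2=-30/23, d=(M3−M2)/(6·2)=5/23, b=Δ2−h2·(2M2+M3)/6=103/46
t_q=7/4 → seg 1, τ=3/4; S=-2+-64/23·τ+291/46·τ²+-117/46·τ³=-205/128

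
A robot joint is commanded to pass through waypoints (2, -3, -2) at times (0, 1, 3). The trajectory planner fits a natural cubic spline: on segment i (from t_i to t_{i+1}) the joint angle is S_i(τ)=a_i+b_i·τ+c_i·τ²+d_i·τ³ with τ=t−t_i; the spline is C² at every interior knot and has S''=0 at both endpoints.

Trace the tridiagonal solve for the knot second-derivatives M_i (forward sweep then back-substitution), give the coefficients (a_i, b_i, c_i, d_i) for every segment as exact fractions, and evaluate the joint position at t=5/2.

  seg 0: a=2 b=-71/12 c=0 d=11/12
  seg 1: a=-3 b=-19/6 c=11/4 d=-11/24
S(5/2) = -199/64

Δ: Δ0=-5, Δ1=1/2
row 1: diag=6, rhs=33; c'=1/3, d'=11/2
back: M1=11/2
M: M0=0, M1=11/2, M2=0
seg 0: a=2, c=M0/2=0, d=(M1−M0)/(6·1)=11/12, b=Δ0−h0·(2M0+M1)/6=-71/12
seg 1: a=-3, c=M1/2=11/4, d=(M2−M1)/(6·2)=-11/24, b=Δ1−h1·(2M1+M2)/6=-19/6
t_q=5/2 → seg 1, τ=3/2; S=-3+-19/6·τ+11/4·τ²+-11/24·τ³=-199/64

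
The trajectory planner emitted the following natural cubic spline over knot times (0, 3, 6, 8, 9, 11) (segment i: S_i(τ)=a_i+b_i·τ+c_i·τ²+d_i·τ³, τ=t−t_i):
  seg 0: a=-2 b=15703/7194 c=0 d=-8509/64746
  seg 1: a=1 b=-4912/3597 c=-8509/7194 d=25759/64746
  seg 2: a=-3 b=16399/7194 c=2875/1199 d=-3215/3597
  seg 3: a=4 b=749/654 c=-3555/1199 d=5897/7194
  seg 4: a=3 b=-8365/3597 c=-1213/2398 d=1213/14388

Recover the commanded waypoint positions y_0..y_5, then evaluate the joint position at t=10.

y_0=-2 y_1=1 y_2=-3 y_3=4 y_4=3 y_5=-3
S(10) = 1213/4796

y_0 = S_0(0) = a_0 = -2
y_1 = S_1(0) = a_1 = 1
y_2 = S_2(0) = a_2 = -3
y_3 = S_3(0) = a_3 = 4
y_4 = S_4(0) = a_4 = 3
y_5 = S_4(2) = -3
t_q=10 is in segment 4 (τ=1); S_4(τ)=1213/4796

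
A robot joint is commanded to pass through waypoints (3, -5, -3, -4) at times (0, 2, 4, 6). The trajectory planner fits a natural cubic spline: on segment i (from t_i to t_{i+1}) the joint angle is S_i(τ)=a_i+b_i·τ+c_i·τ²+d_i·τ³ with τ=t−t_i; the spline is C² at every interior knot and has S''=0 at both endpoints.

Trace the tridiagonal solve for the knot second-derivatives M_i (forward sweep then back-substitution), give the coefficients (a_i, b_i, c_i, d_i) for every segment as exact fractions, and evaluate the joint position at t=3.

Δ: Δ0=-4, Δ1=1, Δ2=-1/2
row 1: diag=8, rhs=30; c'=1/4, d'=15/4
row 2: denom=8−2·1/4=15/2; d'=(-9−2·15/4)/(15/2)=-11/5
back: M2=-11/5
back: M1=15/4−1/4·-11/5=43/10
M: M0=0, M1=43/10, M2=-11/5, M3=0
seg 0: a=3, c=M0/2=0, d=(M1−M0)/(6·2)=43/120, b=Δ0−h0·(2M0+M1)/6=-163/30
seg 1: a=-5, c=M1/2=43/20, d=(M2−M1)/(6·2)=-13/24, b=Δ1−h1·(2M1+M2)/6=-17/15
seg 2: a=-3, c=M2/2=-11/10, d=(M3−M2)/(6·2)=11/60, b=Δ2−h2·(2M2+M3)/6=29/30
t_q=3 → seg 1, τ=1; S=-5+-17/15·τ+43/20·τ²+-13/24·τ³=-181/40

  seg 0: a=3 b=-163/30 c=0 d=43/120
  seg 1: a=-5 b=-17/15 c=43/20 d=-13/24
  seg 2: a=-3 b=29/30 c=-11/10 d=11/60
S(3) = -181/40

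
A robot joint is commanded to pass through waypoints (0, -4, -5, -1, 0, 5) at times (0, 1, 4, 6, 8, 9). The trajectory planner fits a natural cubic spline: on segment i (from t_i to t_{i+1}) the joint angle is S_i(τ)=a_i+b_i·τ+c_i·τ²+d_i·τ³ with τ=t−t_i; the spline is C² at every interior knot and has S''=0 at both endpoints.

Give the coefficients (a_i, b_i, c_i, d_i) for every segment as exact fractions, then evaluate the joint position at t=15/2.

  seg 0: a=0 b=-9628/2199 c=0 d=832/2199
  seg 1: a=-4 b=-7132/2199 c=832/733 d=-121/2199
  seg 2: a=-5 b=4577/2199 c=469/733 d=-2993/8796
  seg 3: a=-1 b=1226/2199 c=-2055/1466 d=12077/17592
  seg 4: a=0 b=14023/4398 c=7967/2932 d=-7967/8796
S(15/2) = -46947/46912

Δ: Δ0=-4, Δ1=-1/3, Δ2=2, Δ3=1/2, Δ4=5
row 1: diag=8, rhs=22; c'=3/8, d'=11/4
row 2: denom=10−3·3/8=71/8; d'=(14−3·11/4)/(71/8)=46/71
row 3: denom=8−2·16/71=536/71; d'=(-9−2·46/71)/(536/71)=-731/536
row 4: denom=6−2·71/268=733/134; d'=(27−2·-731/536)/(733/134)=7967/1466
back: M4=7967/1466
back: M3=-731/536−71/268·7967/1466=-2055/733
back: M2=46/71−16/71·-2055/733=938/733
back: M1=11/4−3/8·938/733=1664/733
M: M0=0, M1=1664/733, M2=938/733, M3=-2055/733, M4=7967/1466, M5=0
seg 0: a=0, c=M0/2=0, d=(M1−M0)/(6·1)=832/2199, b=Δ0−h0·(2M0+M1)/6=-9628/2199
seg 1: a=-4, c=M1/2=832/733, d=(M2−M1)/(6·3)=-121/2199, b=Δ1−h1·(2M1+M2)/6=-7132/2199
seg 2: a=-5, c=M2/2=469/733, d=(M3−M2)/(6·2)=-2993/8796, b=Δ2−h2·(2M2+M3)/6=4577/2199
seg 3: a=-1, c=M3/2=-2055/1466, d=(M4−M3)/(6·2)=12077/17592, b=Δ3−h3·(2M3+M4)/6=1226/2199
seg 4: a=0, c=M4/2=7967/2932, d=(M5−M4)/(6·1)=-7967/8796, b=Δ4−h4·(2M4+M5)/6=14023/4398
t_q=15/2 → seg 3, τ=3/2; S=-1+1226/2199·τ+-2055/1466·τ²+12077/17592·τ³=-46947/46912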